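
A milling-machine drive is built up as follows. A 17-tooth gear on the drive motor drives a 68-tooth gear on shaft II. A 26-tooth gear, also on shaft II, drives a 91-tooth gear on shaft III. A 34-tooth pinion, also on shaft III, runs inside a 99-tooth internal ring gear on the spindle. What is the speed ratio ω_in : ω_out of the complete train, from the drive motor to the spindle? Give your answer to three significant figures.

Each stage contributes driven/driver: gear mesh 68/17 = 4, gear mesh 91/26 = 3.5, internal gear 99/34 = 2.9118.
Overall: 4 × 3.5 × 2.9118 = 40.765.

40.8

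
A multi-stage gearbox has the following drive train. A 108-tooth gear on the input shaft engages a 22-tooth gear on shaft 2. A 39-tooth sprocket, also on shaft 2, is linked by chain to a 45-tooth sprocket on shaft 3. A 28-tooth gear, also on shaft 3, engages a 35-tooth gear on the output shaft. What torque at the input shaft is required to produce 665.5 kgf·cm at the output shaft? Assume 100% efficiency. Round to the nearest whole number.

2265 kgf·cm

Overall ratio R = 0.2037 × 1.1538 × 1.25 = 0.2938.
Input torque = output torque / R = 665.5 / 0.2938 = 2265.1 kgf·cm.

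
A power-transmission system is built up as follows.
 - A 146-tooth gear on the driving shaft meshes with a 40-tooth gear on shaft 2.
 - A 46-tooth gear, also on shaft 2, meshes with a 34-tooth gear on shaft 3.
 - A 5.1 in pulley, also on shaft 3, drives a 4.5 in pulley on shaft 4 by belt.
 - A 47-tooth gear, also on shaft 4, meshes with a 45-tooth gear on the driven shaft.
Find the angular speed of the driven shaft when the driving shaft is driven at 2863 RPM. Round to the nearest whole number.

gear mesh 40/146 = 0.27397 → 2863/0.27397 = 10450 RPM
gear mesh 34/46 = 0.73913 → 10450/0.73913 = 14138 RPM
belt 4.5/5.1 = 0.88235 → 14138/0.88235 = 16023 RPM
gear mesh 45/47 = 0.95745 → 16023/0.95745 = 16735 RPM

16735 RPM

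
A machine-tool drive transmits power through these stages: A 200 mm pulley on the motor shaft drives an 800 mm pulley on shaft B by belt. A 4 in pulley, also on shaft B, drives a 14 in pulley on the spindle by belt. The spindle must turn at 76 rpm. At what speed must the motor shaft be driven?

Overall ratio R = 4 × 3.5 = 14.
Required input speed = output speed × R = 76 × 14 = 1064 rpm.

1064 rpm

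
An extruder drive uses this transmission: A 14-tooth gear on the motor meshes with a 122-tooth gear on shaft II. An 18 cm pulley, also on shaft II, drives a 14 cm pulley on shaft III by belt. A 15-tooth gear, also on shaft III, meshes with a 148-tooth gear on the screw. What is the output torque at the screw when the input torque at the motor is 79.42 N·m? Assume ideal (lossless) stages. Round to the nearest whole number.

After the gear mesh (122/14): 79.42 × 8.7143 = 692.09 N·m
After the belt (14/18): 692.09 × 0.77778 = 538.29 N·m
After the gear mesh (148/15): 538.29 × 9.8667 = 5311.1 N·m

5311 N·m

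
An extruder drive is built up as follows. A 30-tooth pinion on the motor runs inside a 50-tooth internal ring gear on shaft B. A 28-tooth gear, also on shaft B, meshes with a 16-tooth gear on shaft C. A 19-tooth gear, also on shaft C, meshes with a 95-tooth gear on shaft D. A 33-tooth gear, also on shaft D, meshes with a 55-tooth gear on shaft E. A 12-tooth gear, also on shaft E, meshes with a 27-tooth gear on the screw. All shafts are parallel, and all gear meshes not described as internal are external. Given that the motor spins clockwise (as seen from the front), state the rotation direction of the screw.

clockwise

the motor → shaft B: internal mesh, same direction → CW.
shaft B → shaft C: external mesh, 1 reversal → CCW.
shaft C → shaft D: external mesh, 1 reversal → CW.
shaft D → shaft E: external mesh, 1 reversal → CCW.
shaft E → the screw: external mesh, 1 reversal → CW.
4 reversals in total — an even number — so the screw turns the same way as the motor.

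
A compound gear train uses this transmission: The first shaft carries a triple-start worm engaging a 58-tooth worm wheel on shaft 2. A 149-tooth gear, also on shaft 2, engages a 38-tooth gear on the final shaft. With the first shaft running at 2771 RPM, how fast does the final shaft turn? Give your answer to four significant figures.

562.0 RPM

Worm: ratio = 58/3 = 19.333, so shaft 2 turns at 2771 / 19.333 = 143.33 RPM.
Gear mesh: ratio = 38/149 = 0.25503, so the final shaft turns at 143.33 / 0.25503 = 562 RPM.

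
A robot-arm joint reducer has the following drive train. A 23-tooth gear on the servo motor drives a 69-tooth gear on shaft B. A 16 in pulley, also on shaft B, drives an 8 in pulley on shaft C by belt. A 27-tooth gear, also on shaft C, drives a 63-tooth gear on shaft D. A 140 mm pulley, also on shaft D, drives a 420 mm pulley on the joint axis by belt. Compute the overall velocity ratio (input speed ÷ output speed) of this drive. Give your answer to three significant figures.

Each stage contributes driven/driver: gear mesh 69/23 = 3, belt 8/16 = 0.5, gear mesh 63/27 = 2.3333, belt 420/140 = 3.
Overall: 3 × 0.5 × 2.3333 × 3 = 10.5.

10.5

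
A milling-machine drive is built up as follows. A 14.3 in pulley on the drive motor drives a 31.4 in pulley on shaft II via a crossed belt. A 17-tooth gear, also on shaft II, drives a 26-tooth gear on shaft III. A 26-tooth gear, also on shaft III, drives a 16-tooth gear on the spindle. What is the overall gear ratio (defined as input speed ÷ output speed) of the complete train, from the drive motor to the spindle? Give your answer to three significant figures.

2.07

Each stage contributes driven/driver: belt 31.4/14.3 = 2.1958, gear mesh 26/17 = 1.5294, gear mesh 16/26 = 0.61538.
Overall: 2.1958 × 1.5294 × 0.61538 = 2.0666.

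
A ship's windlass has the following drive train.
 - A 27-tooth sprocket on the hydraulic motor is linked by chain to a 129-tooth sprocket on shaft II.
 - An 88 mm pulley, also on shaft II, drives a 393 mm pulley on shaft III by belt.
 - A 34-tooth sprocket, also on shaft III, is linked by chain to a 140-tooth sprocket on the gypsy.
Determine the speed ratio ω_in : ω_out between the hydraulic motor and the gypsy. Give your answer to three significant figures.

Each stage contributes driven/driver: chain 129/27 = 4.7778, belt 393/88 = 4.4659, chain 140/34 = 4.1176.
Overall: 4.7778 × 4.4659 × 4.1176 = 87.859.

87.9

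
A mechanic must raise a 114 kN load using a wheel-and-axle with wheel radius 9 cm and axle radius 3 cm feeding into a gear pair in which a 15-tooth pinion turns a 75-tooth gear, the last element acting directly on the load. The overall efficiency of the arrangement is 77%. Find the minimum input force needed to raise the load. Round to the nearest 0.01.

Wheel-and-axle MA = R/r = 9/3 = 3.
Gear pair MA = 75/15 = 5.
Combined ideal MA = 3 × 5 = 15.
Actual MA = 15 × 0.77 = 11.55.
Effort = load / actual MA = 114 / 11.55 = 9.8701 kN.

9.87 kN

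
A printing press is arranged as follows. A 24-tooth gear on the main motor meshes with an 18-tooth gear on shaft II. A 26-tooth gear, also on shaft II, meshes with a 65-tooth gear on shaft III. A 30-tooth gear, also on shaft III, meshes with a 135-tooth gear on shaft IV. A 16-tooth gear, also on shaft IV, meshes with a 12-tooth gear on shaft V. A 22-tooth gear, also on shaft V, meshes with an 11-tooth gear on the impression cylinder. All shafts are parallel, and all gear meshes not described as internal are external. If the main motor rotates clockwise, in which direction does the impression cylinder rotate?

the main motor → shaft II: external mesh, 1 reversal → CCW.
shaft II → shaft III: external mesh, 1 reversal → CW.
shaft III → shaft IV: external mesh, 1 reversal → CCW.
shaft IV → shaft V: external mesh, 1 reversal → CW.
shaft V → the impression cylinder: external mesh, 1 reversal → CCW.
5 reversals in total — an odd number — so the impression cylinder turns opposite to the main motor.

counterclockwise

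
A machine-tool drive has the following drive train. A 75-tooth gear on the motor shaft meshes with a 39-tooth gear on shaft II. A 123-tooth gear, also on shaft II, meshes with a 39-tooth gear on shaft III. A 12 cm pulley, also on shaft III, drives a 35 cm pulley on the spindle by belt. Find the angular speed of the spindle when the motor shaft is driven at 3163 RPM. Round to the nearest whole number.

6577 RPM

the motor shaft → shaft II (gear mesh, 39/75): 3163 ÷ 0.52 = 6082.7 RPM
shaft II → shaft III (gear mesh, 39/123): 6082.7 ÷ 0.31707 = 19184 RPM
shaft III → the spindle (belt, 35/12): 19184 ÷ 2.9167 = 6577.3 RPM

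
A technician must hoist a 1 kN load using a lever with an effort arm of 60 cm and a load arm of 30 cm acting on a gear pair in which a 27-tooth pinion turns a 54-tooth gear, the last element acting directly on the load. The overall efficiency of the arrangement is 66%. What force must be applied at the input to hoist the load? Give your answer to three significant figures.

Lever MA = effort arm / load arm = 60/30 = 2.
Gear pair MA = 54/27 = 2.
Combined ideal MA = 2 × 2 = 4.
Actual MA = 4 × 0.66 = 2.64.
Effort = load / actual MA = 1 / 2.64 = 0.37879 kN.

0.379 kN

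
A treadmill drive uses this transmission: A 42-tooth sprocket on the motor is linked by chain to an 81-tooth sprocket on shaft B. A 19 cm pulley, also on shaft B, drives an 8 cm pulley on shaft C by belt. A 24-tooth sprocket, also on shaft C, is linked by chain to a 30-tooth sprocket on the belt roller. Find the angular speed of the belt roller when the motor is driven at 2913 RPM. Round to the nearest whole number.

Chain: ratio = 81/42 = 1.9286, so shaft B turns at 2913 / 1.9286 = 1510.4 RPM.
Belt: ratio = 8/19 = 0.42105, so shaft C turns at 1510.4 / 0.42105 = 3587.3 RPM.
Chain: ratio = 30/24 = 1.25, so the belt roller turns at 3587.3 / 1.25 = 2869.8 RPM.

2870 RPM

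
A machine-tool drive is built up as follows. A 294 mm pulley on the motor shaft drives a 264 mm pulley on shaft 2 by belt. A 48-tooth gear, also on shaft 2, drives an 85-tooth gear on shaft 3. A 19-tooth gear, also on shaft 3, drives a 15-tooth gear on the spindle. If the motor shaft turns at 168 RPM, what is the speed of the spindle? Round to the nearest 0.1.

133.8 RPM

belt 264/294 = 0.89796 → 168/0.89796 = 187.09 RPM
gear mesh 85/48 = 1.7708 → 187.09/1.7708 = 105.65 RPM
gear mesh 15/19 = 0.78947 → 105.65/0.78947 = 133.83 RPM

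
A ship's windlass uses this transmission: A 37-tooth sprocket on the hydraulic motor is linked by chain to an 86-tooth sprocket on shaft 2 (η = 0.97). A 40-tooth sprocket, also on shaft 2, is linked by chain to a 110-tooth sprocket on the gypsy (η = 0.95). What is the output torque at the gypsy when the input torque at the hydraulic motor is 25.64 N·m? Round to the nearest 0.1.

After the chain (86/37): 25.64 × 2.3243 × 0.97 = 57.808 N·m
After the chain (110/40): 57.808 × 2.75 × 0.95 = 151.02 N·m

151.0 N·m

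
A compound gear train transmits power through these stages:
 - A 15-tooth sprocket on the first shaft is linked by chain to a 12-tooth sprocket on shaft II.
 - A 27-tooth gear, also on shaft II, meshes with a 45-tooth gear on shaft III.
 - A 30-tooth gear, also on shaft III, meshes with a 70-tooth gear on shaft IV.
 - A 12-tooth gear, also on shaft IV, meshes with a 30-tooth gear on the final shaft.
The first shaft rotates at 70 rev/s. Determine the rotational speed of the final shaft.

Chain: ratio = 12/15 = 0.8, so shaft II turns at 70 / 0.8 = 87.5 rev/s.
Gear mesh: ratio = 45/27 = 1.6667, so shaft III turns at 87.5 / 1.6667 = 52.5 rev/s.
Gear mesh: ratio = 70/30 = 2.3333, so shaft IV turns at 52.5 / 2.3333 = 22.5 rev/s.
Gear mesh: ratio = 30/12 = 2.5, so the final shaft turns at 22.5 / 2.5 = 9 rev/s.

9 rev/s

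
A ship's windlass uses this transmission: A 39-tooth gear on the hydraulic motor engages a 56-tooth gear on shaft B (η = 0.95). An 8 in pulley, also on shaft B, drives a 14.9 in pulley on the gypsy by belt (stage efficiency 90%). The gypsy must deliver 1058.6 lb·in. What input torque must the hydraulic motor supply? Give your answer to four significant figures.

Overall ratio R = 1.4359 × 1.8625 = 2.6744; overall efficiency η = 0.95 × 0.90 = 0.8550.
Input torque = output torque / (R × η) = 1058.6 / (2.6744 × 0.8550) = 462.96 lb·in.

463.0 lb·in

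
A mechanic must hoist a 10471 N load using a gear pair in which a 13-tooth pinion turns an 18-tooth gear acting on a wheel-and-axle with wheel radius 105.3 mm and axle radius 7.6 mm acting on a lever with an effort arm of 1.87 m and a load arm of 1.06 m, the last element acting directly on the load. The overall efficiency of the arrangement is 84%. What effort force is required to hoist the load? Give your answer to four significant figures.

368.3 N

Gear pair MA = 18/13 = 1.3846.
Wheel-and-axle MA = R/r = 105.3/7.6 = 13.855.
Lever MA = effort arm / load arm = 1.87/1.06 = 1.7642.
Combined ideal MA = 1.3846 × 13.855 × 1.7642 = 33.844.
Actual MA = 33.844 × 0.84 = 28.429.
Effort = load / actual MA = 10471 / 28.429 = 368.32 N.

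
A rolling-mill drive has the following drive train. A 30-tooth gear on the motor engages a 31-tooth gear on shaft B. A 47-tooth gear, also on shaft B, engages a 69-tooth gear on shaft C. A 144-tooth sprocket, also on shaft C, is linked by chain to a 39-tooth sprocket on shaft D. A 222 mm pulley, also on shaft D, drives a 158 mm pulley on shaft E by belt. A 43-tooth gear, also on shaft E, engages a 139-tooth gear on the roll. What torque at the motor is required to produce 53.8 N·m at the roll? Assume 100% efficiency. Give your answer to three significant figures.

56.9 N·m

Overall ratio R = 1.0333 × 1.4681 × 0.27083 × 0.71171 × 3.2326 = 0.94524.
Input torque = output torque / R = 53.8 / 0.94524 = 56.916 N·m.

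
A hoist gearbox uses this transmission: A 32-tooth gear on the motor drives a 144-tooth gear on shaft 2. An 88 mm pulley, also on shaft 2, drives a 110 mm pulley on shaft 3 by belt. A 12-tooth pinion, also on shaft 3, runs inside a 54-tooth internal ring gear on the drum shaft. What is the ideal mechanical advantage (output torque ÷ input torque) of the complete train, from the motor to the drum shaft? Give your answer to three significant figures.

25.3

Each stage contributes driven/driver: gear mesh 144/32 = 4.5, belt 110/88 = 1.25, internal gear 54/12 = 4.5.
Overall: 4.5 × 1.25 × 4.5 = 25.312.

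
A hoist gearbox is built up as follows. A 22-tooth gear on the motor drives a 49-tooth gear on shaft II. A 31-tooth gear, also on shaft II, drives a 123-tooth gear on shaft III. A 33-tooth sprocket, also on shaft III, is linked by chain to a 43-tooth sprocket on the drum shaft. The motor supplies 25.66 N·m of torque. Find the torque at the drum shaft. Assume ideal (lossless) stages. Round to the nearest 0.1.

295.5 N·m

gear mesh 49/22 = 2.2273 → τ = 25.66·2.2273 = 57.152 N·m
gear mesh 123/31 = 3.9677 → τ = 57.152·3.9677 = 226.76 N·m
chain 43/33 = 1.303 → τ = 226.76·1.303 = 295.48 N·m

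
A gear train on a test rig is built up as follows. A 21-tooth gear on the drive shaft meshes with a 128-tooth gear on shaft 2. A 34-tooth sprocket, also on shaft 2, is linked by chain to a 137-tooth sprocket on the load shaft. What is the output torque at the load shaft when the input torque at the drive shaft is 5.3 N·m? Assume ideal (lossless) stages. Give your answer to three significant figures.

130 N·m

Gear mesh: ratio = 128/21 = 6.0952; torque at shaft 2 = 5.3 × 6.0952 = 32.305 N·m.
Chain: ratio = 137/34 = 4.0294; torque at the load shaft = 32.305 × 4.0294 = 130.17 N·m.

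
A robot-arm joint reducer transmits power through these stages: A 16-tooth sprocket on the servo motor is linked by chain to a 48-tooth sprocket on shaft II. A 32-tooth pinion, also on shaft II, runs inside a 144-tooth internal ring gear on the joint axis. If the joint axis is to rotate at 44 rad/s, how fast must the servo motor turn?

594 rad/s

Overall ratio R = 3 × 4.5 = 13.5.
Required input speed = output speed × R = 44 × 13.5 = 594 rad/s.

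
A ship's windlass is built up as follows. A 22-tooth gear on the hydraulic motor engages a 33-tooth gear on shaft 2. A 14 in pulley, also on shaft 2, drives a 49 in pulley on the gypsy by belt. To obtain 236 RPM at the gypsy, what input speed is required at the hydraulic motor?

1239 RPM

Overall ratio R = 1.5 × 3.5 = 5.25.
Required input speed = output speed × R = 236 × 5.25 = 1239 RPM.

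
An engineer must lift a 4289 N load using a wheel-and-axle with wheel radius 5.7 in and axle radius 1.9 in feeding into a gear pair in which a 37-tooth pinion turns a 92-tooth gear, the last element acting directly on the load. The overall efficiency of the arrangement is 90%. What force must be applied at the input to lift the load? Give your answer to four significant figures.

638.9 N

Wheel-and-axle MA = R/r = 5.7/1.9 = 3.
Gear pair MA = 92/37 = 2.4865.
Combined ideal MA = 3 × 2.4865 = 7.4595.
Actual MA = 7.4595 × 0.90 = 6.7135.
Effort = load / actual MA = 4289 / 6.7135 = 638.86 N.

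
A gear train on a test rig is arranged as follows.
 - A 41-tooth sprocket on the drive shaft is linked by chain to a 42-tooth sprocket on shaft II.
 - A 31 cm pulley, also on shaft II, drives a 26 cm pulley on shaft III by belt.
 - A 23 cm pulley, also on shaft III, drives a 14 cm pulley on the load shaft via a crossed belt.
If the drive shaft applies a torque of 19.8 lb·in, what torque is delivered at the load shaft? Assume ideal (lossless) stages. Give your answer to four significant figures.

chain 42/41 = 1.0244 → τ = 19.8·1.0244 = 20.283 lb·in
belt 26/31 = 0.83871 → τ = 20.283·0.83871 = 17.011 lb·in
belt 14/23 = 0.6087 → τ = 17.011·0.6087 = 10.355 lb·in

10.35 lb·in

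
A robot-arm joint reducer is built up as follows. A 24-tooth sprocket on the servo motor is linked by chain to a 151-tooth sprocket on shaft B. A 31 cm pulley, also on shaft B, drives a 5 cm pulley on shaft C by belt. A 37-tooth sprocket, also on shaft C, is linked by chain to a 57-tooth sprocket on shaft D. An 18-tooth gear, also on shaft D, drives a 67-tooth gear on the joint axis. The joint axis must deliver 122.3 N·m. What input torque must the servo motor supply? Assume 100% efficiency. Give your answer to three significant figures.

Overall ratio R = 6.2917 × 0.16129 × 1.5405 × 3.7222 = 5.819.
Input torque = output torque / R = 122.3 / 5.819 = 21.017 N·m.

21.0 N·m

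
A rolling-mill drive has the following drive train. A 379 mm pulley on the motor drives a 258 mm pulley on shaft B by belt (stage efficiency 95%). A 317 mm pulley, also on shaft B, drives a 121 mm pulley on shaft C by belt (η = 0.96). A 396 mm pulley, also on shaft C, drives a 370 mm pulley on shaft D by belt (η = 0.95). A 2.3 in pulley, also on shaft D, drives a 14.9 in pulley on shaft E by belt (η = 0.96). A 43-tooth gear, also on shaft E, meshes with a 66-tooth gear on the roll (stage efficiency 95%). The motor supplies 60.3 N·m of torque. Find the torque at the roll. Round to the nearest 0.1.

Belt: ratio = 258/379 = 0.68074; torque at shaft B = 60.3 × 0.68074 × 0.95 = 38.996 N·m.
Belt: ratio = 121/317 = 0.3817; torque at shaft C = 38.996 × 0.3817 × 0.96 = 14.29 N·m.
Belt: ratio = 370/396 = 0.93434; torque at shaft D = 14.29 × 0.93434 × 0.95 = 12.684 N·m.
Belt: ratio = 14.9/2.3 = 6.4783; torque at shaft E = 12.684 × 6.4783 × 0.96 = 78.882 N·m.
Gear mesh: ratio = 66/43 = 1.5349; torque at the roll = 78.882 × 1.5349 × 0.95 = 115.02 N·m.

115.0 N·m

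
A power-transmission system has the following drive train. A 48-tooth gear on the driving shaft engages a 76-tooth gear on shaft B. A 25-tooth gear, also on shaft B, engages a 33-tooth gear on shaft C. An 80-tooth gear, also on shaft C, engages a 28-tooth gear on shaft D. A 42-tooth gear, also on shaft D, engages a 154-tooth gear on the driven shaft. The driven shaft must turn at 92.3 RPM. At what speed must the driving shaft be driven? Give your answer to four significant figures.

247.6 RPM

Overall ratio R = 1.5833 × 1.32 × 0.35 × 3.6667 = 2.6822.
Required input speed = output speed × R = 92.3 × 2.6822 = 247.56 RPM.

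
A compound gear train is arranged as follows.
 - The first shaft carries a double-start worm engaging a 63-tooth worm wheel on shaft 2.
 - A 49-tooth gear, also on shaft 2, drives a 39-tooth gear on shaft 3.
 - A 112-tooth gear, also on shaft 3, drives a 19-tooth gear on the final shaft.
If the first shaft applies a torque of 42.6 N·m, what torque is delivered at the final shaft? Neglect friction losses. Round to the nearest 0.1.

181.2 N·m

Worm: ratio = 63/2 = 31.5; torque at shaft 2 = 42.6 × 31.5 = 1341.9 N·m.
Gear mesh: ratio = 39/49 = 0.79592; torque at shaft 3 = 1341.9 × 0.79592 = 1068 N·m.
Gear mesh: ratio = 19/112 = 0.16964; torque at the final shaft = 1068 × 0.16964 = 181.19 N·m.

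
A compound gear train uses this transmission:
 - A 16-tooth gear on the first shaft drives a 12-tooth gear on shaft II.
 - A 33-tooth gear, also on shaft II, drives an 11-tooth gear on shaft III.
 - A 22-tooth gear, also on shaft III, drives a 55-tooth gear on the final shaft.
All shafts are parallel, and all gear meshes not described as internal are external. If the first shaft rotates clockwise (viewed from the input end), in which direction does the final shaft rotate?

anticlockwise

the first shaft → shaft II: external mesh, 1 reversal → CCW.
shaft II → shaft III: external mesh, 1 reversal → CW.
shaft III → the final shaft: external mesh, 1 reversal → CCW.
3 reversals in total — an odd number — so the final shaft turns opposite to the first shaft.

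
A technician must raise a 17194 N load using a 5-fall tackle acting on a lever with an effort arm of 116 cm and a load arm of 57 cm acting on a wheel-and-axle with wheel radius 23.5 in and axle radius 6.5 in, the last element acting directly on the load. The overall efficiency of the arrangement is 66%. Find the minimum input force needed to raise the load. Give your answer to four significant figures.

708.2 N

Block-and-tackle MA = number of supporting rope parts = 5.
Lever MA = effort arm / load arm = 116/57 = 2.0351.
Wheel-and-axle MA = R/r = 23.5/6.5 = 3.6154.
Combined ideal MA = 5 × 2.0351 × 3.6154 = 36.788.
Actual MA = 36.788 × 0.66 = 24.28.
Effort = load / actual MA = 17194 / 24.28 = 708.15 N.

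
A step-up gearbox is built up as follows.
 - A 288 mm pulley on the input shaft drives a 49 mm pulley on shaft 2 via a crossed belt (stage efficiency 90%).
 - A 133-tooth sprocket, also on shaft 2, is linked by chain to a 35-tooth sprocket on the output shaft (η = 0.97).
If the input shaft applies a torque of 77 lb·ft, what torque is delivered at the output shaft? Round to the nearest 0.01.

Belt: ratio = 49/288 = 0.17014; torque at shaft 2 = 77 × 0.17014 × 0.90 = 11.791 lb·ft.
Chain: ratio = 35/133 = 0.26316; torque at the output shaft = 11.791 × 0.26316 × 0.97 = 3.0097 lb·ft.

3.01 lb·ft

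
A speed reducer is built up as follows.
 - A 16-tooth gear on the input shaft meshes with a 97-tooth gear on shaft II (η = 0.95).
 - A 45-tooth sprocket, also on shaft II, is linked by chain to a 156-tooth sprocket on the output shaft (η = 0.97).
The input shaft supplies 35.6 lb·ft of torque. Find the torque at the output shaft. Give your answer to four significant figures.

Gear mesh: ratio = 97/16 = 6.0625; torque at shaft II = 35.6 × 6.0625 × 0.95 = 205.03 lb·ft.
Chain: ratio = 156/45 = 3.4667; torque at the output shaft = 205.03 × 3.4667 × 0.97 = 689.46 lb·ft.

689.5 lb·ft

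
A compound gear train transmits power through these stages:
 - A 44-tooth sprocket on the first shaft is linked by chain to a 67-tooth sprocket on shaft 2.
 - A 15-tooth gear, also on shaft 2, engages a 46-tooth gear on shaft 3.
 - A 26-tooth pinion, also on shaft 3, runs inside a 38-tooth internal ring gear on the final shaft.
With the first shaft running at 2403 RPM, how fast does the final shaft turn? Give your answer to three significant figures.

the first shaft → shaft 2 (chain, 67/44): 2403 ÷ 1.5227 = 1578.1 RPM
shaft 2 → shaft 3 (gear mesh, 46/15): 1578.1 ÷ 3.0667 = 514.59 RPM
shaft 3 → the final shaft (internal gear, 38/26): 514.59 ÷ 1.4615 = 352.09 RPM

352 RPM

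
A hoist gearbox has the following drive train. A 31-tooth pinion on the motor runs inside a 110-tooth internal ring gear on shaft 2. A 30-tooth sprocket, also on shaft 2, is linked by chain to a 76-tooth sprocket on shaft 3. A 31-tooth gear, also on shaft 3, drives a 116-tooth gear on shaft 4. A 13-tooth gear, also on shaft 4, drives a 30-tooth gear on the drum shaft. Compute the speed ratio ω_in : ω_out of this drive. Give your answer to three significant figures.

Each stage contributes driven/driver: internal gear 110/31 = 3.5484, chain 76/30 = 2.5333, gear mesh 116/31 = 3.7419, gear mesh 30/13 = 2.3077.
Overall: 3.5484 × 2.5333 × 3.7419 × 2.3077 = 77.624.

77.6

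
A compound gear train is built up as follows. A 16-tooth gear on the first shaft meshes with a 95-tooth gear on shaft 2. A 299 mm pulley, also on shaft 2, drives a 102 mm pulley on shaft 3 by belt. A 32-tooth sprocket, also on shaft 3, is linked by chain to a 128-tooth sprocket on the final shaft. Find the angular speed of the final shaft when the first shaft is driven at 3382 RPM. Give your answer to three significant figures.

gear mesh 95/16 = 5.9375 → 3382/5.9375 = 569.6 RPM
belt 102/299 = 0.34114 → 569.6/0.34114 = 1669.7 RPM
chain 128/32 = 4 → 1669.7/4 = 417.43 RPM

417 RPM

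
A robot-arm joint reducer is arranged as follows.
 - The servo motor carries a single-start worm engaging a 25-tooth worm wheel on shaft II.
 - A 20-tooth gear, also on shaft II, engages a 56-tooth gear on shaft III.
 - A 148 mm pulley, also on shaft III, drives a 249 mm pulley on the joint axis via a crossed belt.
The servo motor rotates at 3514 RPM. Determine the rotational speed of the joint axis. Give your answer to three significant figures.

29.8 RPM

Worm: ratio = 25/1 = 25, so shaft II turns at 3514 / 25 = 140.56 RPM.
Gear mesh: ratio = 56/20 = 2.8, so shaft III turns at 140.56 / 2.8 = 50.2 RPM.
Belt: ratio = 249/148 = 1.6824, so the joint axis turns at 50.2 / 1.6824 = 29.838 RPM.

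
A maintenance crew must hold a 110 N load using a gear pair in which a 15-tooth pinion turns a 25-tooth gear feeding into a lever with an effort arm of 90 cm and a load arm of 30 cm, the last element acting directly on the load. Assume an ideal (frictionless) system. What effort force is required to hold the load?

Gear pair MA = 25/15 = 1.6667.
Lever MA = effort arm / load arm = 90/30 = 3.
Combined ideal MA = 1.6667 × 3 = 5.
Effort = load / MA = 110 / 5 = 22 N.

22 N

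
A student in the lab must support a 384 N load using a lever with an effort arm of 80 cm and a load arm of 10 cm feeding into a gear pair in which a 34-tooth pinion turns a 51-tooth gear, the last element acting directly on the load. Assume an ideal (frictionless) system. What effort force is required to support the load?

Lever MA = effort arm / load arm = 80/10 = 8.
Gear pair MA = 51/34 = 1.5.
Combined ideal MA = 8 × 1.5 = 12.
Effort = load / MA = 384 / 12 = 32 N.

32 N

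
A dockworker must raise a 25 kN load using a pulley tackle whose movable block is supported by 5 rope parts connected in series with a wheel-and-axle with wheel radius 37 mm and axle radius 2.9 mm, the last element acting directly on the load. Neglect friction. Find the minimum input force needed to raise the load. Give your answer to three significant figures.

Block-and-tackle MA = number of supporting rope parts = 5.
Wheel-and-axle MA = R/r = 37/2.9 = 12.759.
Combined ideal MA = 5 × 12.759 = 63.793.
Effort = load / MA = 25 / 63.793 = 0.39189 kN.

0.392 kN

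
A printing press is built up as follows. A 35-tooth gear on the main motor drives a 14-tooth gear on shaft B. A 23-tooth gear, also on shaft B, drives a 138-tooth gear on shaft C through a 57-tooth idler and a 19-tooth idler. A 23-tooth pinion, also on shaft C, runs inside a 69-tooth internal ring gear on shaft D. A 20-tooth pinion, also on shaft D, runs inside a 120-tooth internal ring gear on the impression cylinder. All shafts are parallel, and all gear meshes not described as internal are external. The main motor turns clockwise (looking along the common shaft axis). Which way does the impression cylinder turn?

clockwise

the main motor → shaft B: external mesh, 1 reversal → CCW.
shaft B → shaft C: driver → idler → idler → driven is 3 external meshes, 3 reversals → CW.
shaft C → shaft D: internal mesh, same direction → CW.
shaft D → the impression cylinder: internal mesh, same direction → CW.
4 reversals in total — an even number — so the impression cylinder turns the same way as the main motor.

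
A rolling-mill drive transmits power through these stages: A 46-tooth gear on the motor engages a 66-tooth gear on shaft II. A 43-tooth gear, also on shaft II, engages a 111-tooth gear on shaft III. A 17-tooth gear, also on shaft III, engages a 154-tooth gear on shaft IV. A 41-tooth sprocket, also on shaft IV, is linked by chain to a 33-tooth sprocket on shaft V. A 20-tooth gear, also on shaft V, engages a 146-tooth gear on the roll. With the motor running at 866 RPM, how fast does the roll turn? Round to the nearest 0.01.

gear mesh 66/46 = 1.4348 → 866/1.4348 = 603.58 RPM
gear mesh 111/43 = 2.5814 → 603.58/2.5814 = 233.82 RPM
gear mesh 154/17 = 9.0588 → 233.82/9.0588 = 25.811 RPM
chain 33/41 = 0.80488 → 25.811/0.80488 = 32.068 RPM
gear mesh 146/20 = 7.3 → 32.068/7.3 = 4.3929 RPM

4.39 RPM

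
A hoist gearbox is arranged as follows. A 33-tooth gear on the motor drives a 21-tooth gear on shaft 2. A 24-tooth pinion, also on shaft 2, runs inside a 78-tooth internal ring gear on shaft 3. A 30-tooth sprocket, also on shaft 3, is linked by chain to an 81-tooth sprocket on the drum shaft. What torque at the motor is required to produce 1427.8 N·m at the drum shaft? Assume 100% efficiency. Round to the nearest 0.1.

255.7 N·m

Overall ratio R = 0.63636 × 3.25 × 2.7 = 5.5841.
Input torque = output torque / R = 1427.8 / 5.5841 = 255.69 N·m.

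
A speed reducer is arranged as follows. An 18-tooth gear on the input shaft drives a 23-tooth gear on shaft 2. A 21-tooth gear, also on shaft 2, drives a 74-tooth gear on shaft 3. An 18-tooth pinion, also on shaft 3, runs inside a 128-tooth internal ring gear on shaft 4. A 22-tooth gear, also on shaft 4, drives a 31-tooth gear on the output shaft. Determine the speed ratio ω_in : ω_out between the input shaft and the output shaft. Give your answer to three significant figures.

Each stage contributes driven/driver: gear mesh 23/18 = 1.2778, gear mesh 74/21 = 3.5238, internal gear 128/18 = 7.1111, gear mesh 31/22 = 1.4091.
Overall: 1.2778 × 3.5238 × 7.1111 × 1.4091 = 45.117.

45.1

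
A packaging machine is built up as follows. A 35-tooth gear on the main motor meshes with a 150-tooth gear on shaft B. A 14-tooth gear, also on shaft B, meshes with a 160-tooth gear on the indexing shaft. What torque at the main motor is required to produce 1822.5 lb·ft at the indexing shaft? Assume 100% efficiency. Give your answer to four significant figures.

Overall ratio R = 4.2857 × 11.429 = 48.98.
Input torque = output torque / R = 1822.5 / 48.98 = 37.209 lb·ft.

37.21 lb·ft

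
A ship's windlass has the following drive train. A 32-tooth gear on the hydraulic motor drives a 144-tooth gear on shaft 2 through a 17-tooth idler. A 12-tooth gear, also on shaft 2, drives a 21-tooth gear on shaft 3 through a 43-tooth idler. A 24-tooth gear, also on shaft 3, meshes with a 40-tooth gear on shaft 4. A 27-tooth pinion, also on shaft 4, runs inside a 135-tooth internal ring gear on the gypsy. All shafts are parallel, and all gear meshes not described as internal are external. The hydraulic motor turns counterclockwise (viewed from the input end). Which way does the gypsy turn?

clockwise

the hydraulic motor → shaft 2: driver → idler → driven is 2 external meshes, 2 reversals → CCW.
shaft 2 → shaft 3: driver → idler → driven is 2 external meshes, 2 reversals → CCW.
shaft 3 → shaft 4: external mesh, 1 reversal → CW.
shaft 4 → the gypsy: internal mesh, same direction → CW.
5 reversals in total — an odd number — so the gypsy turns opposite to the hydraulic motor.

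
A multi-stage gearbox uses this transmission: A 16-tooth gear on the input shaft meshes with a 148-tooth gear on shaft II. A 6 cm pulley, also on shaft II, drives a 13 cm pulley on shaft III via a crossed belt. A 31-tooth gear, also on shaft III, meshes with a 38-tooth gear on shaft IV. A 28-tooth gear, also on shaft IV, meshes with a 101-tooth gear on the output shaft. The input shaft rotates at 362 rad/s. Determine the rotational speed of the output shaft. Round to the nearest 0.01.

4.08 rad/s

the input shaft → shaft II (gear mesh, 148/16): 362 ÷ 9.25 = 39.135 rad/s
shaft II → shaft III (belt, 13/6): 39.135 ÷ 2.1667 = 18.062 rad/s
shaft III → shaft IV (gear mesh, 38/31): 18.062 ÷ 1.2258 = 14.735 rad/s
shaft IV → the output shaft (gear mesh, 101/28): 14.735 ÷ 3.6071 = 4.085 rad/s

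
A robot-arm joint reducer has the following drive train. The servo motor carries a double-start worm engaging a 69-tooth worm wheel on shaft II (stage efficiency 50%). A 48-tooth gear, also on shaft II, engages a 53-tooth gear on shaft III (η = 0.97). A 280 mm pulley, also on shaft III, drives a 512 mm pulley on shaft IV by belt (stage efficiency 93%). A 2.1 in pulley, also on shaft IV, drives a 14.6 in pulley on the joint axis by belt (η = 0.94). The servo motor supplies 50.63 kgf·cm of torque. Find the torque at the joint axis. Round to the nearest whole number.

After the worm (69/2): 50.63 × 34.5 × 0.50 = 873.37 kgf·cm
After the gear mesh (53/48): 873.37 × 1.1042 × 0.97 = 935.41 kgf·cm
After the belt (512/280): 935.41 × 1.8286 × 0.93 = 1590.7 kgf·cm
After the belt (14.6/2.1): 1590.7 × 6.9524 × 0.94 = 10396 kgf·cm

10396 kgf·cm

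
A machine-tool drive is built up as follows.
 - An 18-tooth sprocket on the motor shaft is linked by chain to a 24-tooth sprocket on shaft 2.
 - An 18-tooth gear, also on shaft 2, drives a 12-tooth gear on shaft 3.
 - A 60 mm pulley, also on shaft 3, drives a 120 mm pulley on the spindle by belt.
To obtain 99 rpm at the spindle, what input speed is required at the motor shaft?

176 rpm

Overall ratio R = 1.3333 × 0.66667 × 2 = 1.7778.
Required input speed = output speed × R = 99 × 1.7778 = 176 rpm.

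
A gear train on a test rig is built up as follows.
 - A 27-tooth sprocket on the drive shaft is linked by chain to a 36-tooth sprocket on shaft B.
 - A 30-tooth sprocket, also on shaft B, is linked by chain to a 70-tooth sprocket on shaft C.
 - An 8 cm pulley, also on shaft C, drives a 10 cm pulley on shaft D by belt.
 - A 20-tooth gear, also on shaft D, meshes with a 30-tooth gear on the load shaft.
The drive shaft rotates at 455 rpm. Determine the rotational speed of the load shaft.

78 rpm

chain 36/27 = 1.3333 → 455/1.3333 = 341.25 rpm
chain 70/30 = 2.3333 → 341.25/2.3333 = 146.25 rpm
belt 10/8 = 1.25 → 146.25/1.25 = 117 rpm
gear mesh 30/20 = 1.5 → 117/1.5 = 78 rpm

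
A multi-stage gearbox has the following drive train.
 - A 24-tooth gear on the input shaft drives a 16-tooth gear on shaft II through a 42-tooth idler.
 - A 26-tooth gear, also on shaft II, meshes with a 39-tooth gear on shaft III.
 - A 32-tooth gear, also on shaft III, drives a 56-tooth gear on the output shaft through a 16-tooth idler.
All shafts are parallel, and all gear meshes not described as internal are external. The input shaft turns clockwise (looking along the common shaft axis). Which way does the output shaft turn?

counterclockwise

the input shaft → shaft II: driver → idler → driven is 2 external meshes, 2 reversals → CW.
shaft II → shaft III: external mesh, 1 reversal → CCW.
shaft III → the output shaft: driver → idler → driven is 2 external meshes, 2 reversals → CCW.
5 reversals in total — an odd number — so the output shaft turns opposite to the input shaft.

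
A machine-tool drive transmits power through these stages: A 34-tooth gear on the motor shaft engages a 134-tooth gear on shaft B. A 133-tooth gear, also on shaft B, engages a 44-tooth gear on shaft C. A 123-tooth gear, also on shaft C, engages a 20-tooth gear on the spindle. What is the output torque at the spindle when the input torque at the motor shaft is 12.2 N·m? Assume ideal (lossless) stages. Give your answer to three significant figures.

After the gear mesh (134/34): 12.2 × 3.9412 = 48.082 N·m
After the gear mesh (44/133): 48.082 × 0.33083 = 15.907 N·m
After the gear mesh (20/123): 15.907 × 0.1626 = 2.5865 N·m

2.59 N·m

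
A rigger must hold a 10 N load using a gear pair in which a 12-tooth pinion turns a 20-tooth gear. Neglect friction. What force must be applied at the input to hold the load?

6 N

Gear pair MA = 20/12 = 1.6667.
Effort = load / MA = 10 / 1.6667 = 6 N.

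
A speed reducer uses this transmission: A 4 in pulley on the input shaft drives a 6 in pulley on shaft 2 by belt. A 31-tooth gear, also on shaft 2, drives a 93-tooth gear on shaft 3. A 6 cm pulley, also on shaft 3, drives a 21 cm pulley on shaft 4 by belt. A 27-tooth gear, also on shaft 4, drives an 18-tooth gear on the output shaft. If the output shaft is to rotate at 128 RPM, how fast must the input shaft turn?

Overall ratio R = 1.5 × 3 × 3.5 × 0.66667 = 10.5.
Required input speed = output speed × R = 128 × 10.5 = 1344 RPM.

1344 RPM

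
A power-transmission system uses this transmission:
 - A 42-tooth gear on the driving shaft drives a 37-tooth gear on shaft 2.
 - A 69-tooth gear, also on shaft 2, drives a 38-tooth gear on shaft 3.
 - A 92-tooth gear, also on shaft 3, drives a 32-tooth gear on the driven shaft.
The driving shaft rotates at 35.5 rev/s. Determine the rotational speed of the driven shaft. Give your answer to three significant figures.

Gear mesh: ratio = 37/42 = 0.88095, so shaft 2 turns at 35.5 / 0.88095 = 40.297 rev/s.
Gear mesh: ratio = 38/69 = 0.55072, so shaft 3 turns at 40.297 / 0.55072 = 73.171 rev/s.
Gear mesh: ratio = 32/92 = 0.34783, so the driven shaft turns at 73.171 / 0.34783 = 210.37 rev/s.

210 rev/s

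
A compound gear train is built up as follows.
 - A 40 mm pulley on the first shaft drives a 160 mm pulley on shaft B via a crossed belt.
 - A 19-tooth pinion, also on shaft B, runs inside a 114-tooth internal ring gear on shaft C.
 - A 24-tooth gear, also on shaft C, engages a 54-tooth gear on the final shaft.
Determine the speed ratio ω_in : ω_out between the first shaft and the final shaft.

54

Each stage contributes driven/driver: belt 160/40 = 4, internal gear 114/19 = 6, gear mesh 54/24 = 2.25.
Overall: 4 × 6 × 2.25 = 54.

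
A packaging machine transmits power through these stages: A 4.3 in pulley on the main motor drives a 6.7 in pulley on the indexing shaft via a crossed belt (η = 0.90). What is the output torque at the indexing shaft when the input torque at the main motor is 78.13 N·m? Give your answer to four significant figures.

109.6 N·m

After the belt (6.7/4.3): 78.13 × 1.5581 × 0.90 = 109.56 N·m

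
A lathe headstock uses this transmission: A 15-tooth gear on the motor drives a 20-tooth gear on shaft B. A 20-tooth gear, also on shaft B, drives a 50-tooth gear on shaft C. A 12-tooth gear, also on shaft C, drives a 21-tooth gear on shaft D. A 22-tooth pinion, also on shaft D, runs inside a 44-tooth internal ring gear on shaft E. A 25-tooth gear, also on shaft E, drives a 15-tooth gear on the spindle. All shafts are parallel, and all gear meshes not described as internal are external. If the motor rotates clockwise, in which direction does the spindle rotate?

clockwise

the motor → shaft B: external mesh, 1 reversal → CCW.
shaft B → shaft C: external mesh, 1 reversal → CW.
shaft C → shaft D: external mesh, 1 reversal → CCW.
shaft D → shaft E: internal mesh, same direction → CCW.
shaft E → the spindle: external mesh, 1 reversal → CW.
4 reversals in total — an even number — so the spindle turns the same way as the motor.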